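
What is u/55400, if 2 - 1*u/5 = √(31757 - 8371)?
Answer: 1/5540 - √23386/11080 ≈ -0.013621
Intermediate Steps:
u = 10 - 5*√23386 (u = 10 - 5*√(31757 - 8371) = 10 - 5*√23386 ≈ -754.62)
u/55400 = (10 - 5*√23386)/55400 = (10 - 5*√23386)*(1/55400) = 1/5540 - √23386/11080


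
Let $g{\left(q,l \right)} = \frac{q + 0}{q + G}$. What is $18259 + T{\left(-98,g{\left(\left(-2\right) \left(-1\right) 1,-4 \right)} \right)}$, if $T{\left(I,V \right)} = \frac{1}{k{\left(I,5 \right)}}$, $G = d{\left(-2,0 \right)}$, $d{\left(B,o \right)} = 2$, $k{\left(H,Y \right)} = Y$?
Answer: $\frac{91296}{5} \approx 18259.0$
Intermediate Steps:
$G = 2$
$g{\left(q,l \right)} = \frac{q}{2 + q}$ ($g{\left(q,l \right)} = \frac{q + 0}{q + 2} = \frac{q}{2 + q}$)
$T{\left(I,V \right)} = \frac{1}{5}$
$18259 + T{\left(-98,g{\left(\left(-2\right) \left(-1\right) 1,-4 \right)} \right)} = 18259 + \frac{1}{5} = \frac{91296}{5}$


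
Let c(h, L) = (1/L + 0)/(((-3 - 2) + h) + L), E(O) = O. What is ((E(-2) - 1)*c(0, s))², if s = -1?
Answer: ¼ ≈ 0.25000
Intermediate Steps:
c(h, L) = 1/(L*(-5 + L + h)) (c(h, L) = 1/(L*((-5 + h) + L)) = 1/(L*(-5 + L + h)))
((E(-2) - 1)*c(0, s))² = ((-2 - 1)*(1/((-1)*(-5 - 1 + 0))))² = (-(-3)/(-6))² = (-(-3)*(-1)/6)² = (-3*⅙)² = (-½)² = ¼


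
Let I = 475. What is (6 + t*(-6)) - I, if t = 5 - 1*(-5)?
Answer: -529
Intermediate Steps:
t = 10 (t = 5 + 5 = 10)
(6 + t*(-6)) - I = (6 + 10*(-6)) - 1*475 = (6 - 60) - 475 = -54 - 475 = -529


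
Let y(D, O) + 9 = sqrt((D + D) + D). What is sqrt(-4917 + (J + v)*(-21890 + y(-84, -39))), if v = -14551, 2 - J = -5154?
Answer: sqrt(205736188 - 56370*I*sqrt(7)) ≈ 14344.0 - 5.2*I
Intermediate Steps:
J = 5156 (J = 2 - 1*(-5154) = 2 + 5154 = 5156)
y(D, O) = -9 + sqrt(3)*sqrt(D) (y(D, O) = -9 + sqrt((D + D) + D) = -9 + sqrt(2*D + D) = -9 + sqrt(3*D) = -9 + sqrt(3)*sqrt(D))
sqrt(-4917 + (J + v)*(-21890 + y(-84, -39))) = sqrt(-4917 + (5156 - 14551)*(-21890 + (-9 + sqrt(3)*sqrt(-84)))) = sqrt(-4917 - 9395*(-21890 + (-9 + sqrt(3)*(2*I*sqrt(21))))) = sqrt(-4917 - 9395*(-21890 + (-9 + 6*I*sqrt(7)))) = sqrt(-4917 - 9395*(-21899 + 6*I*sqrt(7))) = sqrt(-4917 + (205741105 - 56370*I*sqrt(7))) = sqrt(205736188 - 56370*I*sqrt(7))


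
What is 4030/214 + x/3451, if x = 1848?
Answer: 1021643/52751 ≈ 19.367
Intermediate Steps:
4030/214 + x/3451 = 4030/214 + 1848/3451 = 4030*(1/214) + 1848*(1/3451) = 2015/107 + 264/493 = 1021643/52751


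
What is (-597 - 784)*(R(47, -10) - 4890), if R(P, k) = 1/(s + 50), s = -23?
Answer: 182332049/27 ≈ 6.7530e+6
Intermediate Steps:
R(P, k) = 1/27 (R(P, k) = 1/(-23 + 50) = 1/27)
(-597 - 784)*(R(47, -10) - 4890) = (-597 - 784)*(1/27 - 4890) = -1381*(-132029/27) = 182332049/27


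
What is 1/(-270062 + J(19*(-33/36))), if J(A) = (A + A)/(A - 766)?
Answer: -9401/2538852444 ≈ -3.7029e-6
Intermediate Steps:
J(A) = 2*A/(-766 + A) (J(A) = (2*A)/(-766 + A) = 2*A/(-766 + A))
1/(-270062 + J(19*(-33/36))) = 1/(-270062 + 2*(19*(-33/36))/(-766 + 19*(-33/36))) = 1/(-270062 + 2*(19*(-33*1/36))/(-766 + 19*(-33*1/36))) = 1/(-270062 + 2*(19*(-11/12))/(-766 + 19*(-11/12))) = 1/(-270062 + 2*(-209/12)/(-766 - 209/12)) = 1/(-270062 + 2*(-209/12)/(-9401/12)) = 1/(-270062 + 2*(-209/12)*(-12/9401)) = 1/(-270062 + 418/9401) = 1/(-2538852444/9401) = -9401/2538852444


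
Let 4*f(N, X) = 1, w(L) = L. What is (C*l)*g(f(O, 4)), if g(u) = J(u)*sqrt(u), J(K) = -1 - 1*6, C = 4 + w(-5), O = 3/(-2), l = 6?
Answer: 21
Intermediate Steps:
O = -3/2 (O = 3*(-1/2) = -3/2 ≈ -1.5000)
f(N, X) = 1/4 (f(N, X) = (1/4)*1 = 1/4)
C = -1 (C = 4 - 5 = -1)
J(K) = -7 (J(K) = -1 - 6 = -7)
g(u) = -7*sqrt(u)
(C*l)*g(f(O, 4)) = (-1*6)*(-7*sqrt(1/4)) = -(-42)/2 = -6*(-7/2) = 21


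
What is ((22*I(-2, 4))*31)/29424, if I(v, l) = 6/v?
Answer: -341/4904 ≈ -0.069535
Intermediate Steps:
((22*I(-2, 4))*31)/29424 = ((22*(6/(-2)))*31)/29424 = ((22*(6*(-1/2)))*31)*(1/29424) = ((22*(-3))*31)*(1/29424) = -66*31*(1/29424) = -2046*1/29424 = -341/4904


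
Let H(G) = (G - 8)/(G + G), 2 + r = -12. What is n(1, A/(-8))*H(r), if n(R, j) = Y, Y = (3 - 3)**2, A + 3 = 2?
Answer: 0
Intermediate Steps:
A = -1 (A = -3 + 2 = -1)
Y = 0 (Y = 0**2 = 0)
n(R, j) = 0
r = -14 (r = -2 - 12 = -14)
H(G) = (-8 + G)/(2*G) (H(G) = (-8 + G)/((2*G)) = (-8 + G)*(1/(2*G)) = (-8 + G)/(2*G))
n(1, A/(-8))*H(r) = 0*((1/2)*(-8 - 14)/(-14)) = 0*((1/2)*(-1/14)*(-22)) = 0*(11/14) = 0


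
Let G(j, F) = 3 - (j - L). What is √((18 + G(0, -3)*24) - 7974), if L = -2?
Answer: 2*I*√1983 ≈ 89.062*I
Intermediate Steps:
G(j, F) = 1 - j (G(j, F) = 3 - (j - 1*(-2)) = 3 - (j + 2) = 3 - (2 + j) = 3 + (-2 - j) = 1 - j)
√((18 + G(0, -3)*24) - 7974) = √((18 + (1 - 1*0)*24) - 7974) = √((18 + (1 + 0)*24) - 7974) = √((18 + 1*24) - 7974) = √((18 + 24) - 7974) = √(42 - 7974) = √(-7932) = 2*I*√1983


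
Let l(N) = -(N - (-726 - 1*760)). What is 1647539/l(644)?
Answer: -1647539/2130 ≈ -773.49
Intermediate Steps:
l(N) = -1486 - N (l(N) = -(N - (-726 - 760)) = -(N - 1*(-1486)) = -(N + 1486) = -(1486 + N) = -1486 - N)
1647539/l(644) = 1647539/(-1486 - 1*644) = 1647539/(-1486 - 644) = 1647539/(-2130) = 1647539*(-1/2130) = -1647539/2130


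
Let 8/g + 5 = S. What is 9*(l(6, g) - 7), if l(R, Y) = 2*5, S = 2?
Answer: 27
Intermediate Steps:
g = -8/3 (g = 8/(-5 + 2) = 8/(-3) = 8*(-⅓) = -8/3 ≈ -2.6667)
l(R, Y) = 10
9*(l(6, g) - 7) = 9*(10 - 7) = 9*3 = 27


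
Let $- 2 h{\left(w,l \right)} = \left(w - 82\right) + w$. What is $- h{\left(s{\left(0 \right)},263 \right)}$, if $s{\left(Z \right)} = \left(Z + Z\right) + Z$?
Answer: $-41$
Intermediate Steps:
$s{\left(Z \right)} = 3 Z$ ($s{\left(Z \right)} = 2 Z + Z = 3 Z$)
$h{\left(w,l \right)} = 41 - w$ ($h{\left(w,l \right)} = - \frac{\left(w - 82\right) + w}{2} = - \frac{\left(-82 + w\right) + w}{2} = - \frac{-82 + 2 w}{2} = 41 - w$)
$- h{\left(s{\left(0 \right)},263 \right)} = - (41 - 3 \cdot 0) = - (41 - 0) = - (41 + 0) = \left(-1\right) 41 = -41$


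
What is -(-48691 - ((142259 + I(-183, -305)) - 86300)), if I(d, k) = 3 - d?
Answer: 104836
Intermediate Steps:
-(-48691 - ((142259 + I(-183, -305)) - 86300)) = -(-48691 - ((142259 + (3 - 1*(-183))) - 86300)) = -(-48691 - ((142259 + (3 + 183)) - 86300)) = -(-48691 - ((142259 + 186) - 86300)) = -(-48691 - (142445 - 86300)) = -(-48691 - 1*56145) = -(-48691 - 56145) = -1*(-104836) = 104836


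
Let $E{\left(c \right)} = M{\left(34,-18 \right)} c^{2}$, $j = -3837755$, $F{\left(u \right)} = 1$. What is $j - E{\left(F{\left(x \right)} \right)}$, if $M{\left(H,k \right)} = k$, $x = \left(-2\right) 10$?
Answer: $-3837737$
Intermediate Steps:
$x = -20$
$E{\left(c \right)} = - 18 c^{2}$
$j - E{\left(F{\left(x \right)} \right)} = -3837755 - - 18 \cdot 1^{2} = -3837755 - \left(-18\right) 1 = -3837755 - -18 = -3837755 + 18 = -3837737$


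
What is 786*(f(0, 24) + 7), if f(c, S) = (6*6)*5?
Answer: 146982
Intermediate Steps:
f(c, S) = 180 (f(c, S) = 36*5 = 180)
786*(f(0, 24) + 7) = 786*(180 + 7) = 786*187 = 146982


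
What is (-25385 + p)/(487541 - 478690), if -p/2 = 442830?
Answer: -911045/8851 ≈ -102.93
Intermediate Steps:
p = -885660 (p = -2*442830 = -885660)
(-25385 + p)/(487541 - 478690) = (-25385 - 885660)/(487541 - 478690) = -911045/8851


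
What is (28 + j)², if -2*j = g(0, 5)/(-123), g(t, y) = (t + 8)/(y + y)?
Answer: 296597284/378225 ≈ 784.18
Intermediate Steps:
g(t, y) = (8 + t)/(2*y) (g(t, y) = (8 + t)/((2*y)) = (8 + t)*(1/(2*y)) = (8 + t)/(2*y))
j = 2/615 (j = -(½)*(8 + 0)/5/(2*(-123)) = -(½)*(⅕)*8*(-1)/(2*123) = -2*(-1)/(5*123) = -½*(-4/615) = 2/615 ≈ 0.0032520)
(28 + j)² = (28 + 2/615)² = (17222/615)² = 296597284/378225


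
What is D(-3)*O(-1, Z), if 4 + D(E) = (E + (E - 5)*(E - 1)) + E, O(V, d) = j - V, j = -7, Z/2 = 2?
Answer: -132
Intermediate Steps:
Z = 4 (Z = 2*2 = 4)
O(V, d) = -7 - V
D(E) = -4 + 2*E + (-1 + E)*(-5 + E) (D(E) = -4 + ((E + (E - 5)*(E - 1)) + E) = -4 + ((E + (-5 + E)*(-1 + E)) + E) = -4 + ((E + (-1 + E)*(-5 + E)) + E) = -4 + (2*E + (-1 + E)*(-5 + E)) = -4 + 2*E + (-1 + E)*(-5 + E))
D(-3)*O(-1, Z) = (1 + (-3)² - 4*(-3))*(-7 - 1*(-1)) = (1 + 9 + 12)*(-7 + 1) = 22*(-6) = -132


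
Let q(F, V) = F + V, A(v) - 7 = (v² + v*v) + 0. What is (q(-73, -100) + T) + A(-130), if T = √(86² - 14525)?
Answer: 33634 + I*√7129 ≈ 33634.0 + 84.433*I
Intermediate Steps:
A(v) = 7 + 2*v² (A(v) = 7 + ((v² + v*v) + 0) = 7 + ((v² + v²) + 0) = 7 + (2*v² + 0) = 7 + 2*v²)
T = I*√7129 (T = √(7396 - 14525) = √(-7129) = I*√7129 ≈ 84.433*I)
(q(-73, -100) + T) + A(-130) = ((-73 - 100) + I*√7129) + (7 + 2*(-130)²) = (-173 + I*√7129) + (7 + 2*16900) = (-173 + I*√7129) + (7 + 33800) = (-173 + I*√7129) + 33807 = 33634 + I*√7129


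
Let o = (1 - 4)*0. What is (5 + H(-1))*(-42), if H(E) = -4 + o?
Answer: -42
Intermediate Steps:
o = 0 (o = -3*0 = 0)
H(E) = -4 (H(E) = -4 + 0 = -4)
(5 + H(-1))*(-42) = (5 - 4)*(-42) = 1*(-42) = -42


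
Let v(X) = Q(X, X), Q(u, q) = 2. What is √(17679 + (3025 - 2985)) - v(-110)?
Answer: -2 + √17719 ≈ 131.11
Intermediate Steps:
v(X) = 2
√(17679 + (3025 - 2985)) - v(-110) = √(17679 + (3025 - 2985)) - 1*2 = √(17679 + 40) - 2 = √17719 - 2 = -2 + √17719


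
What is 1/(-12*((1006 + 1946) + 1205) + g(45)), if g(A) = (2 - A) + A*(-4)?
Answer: -1/50107 ≈ -1.9957e-5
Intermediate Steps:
g(A) = 2 - 5*A (g(A) = (2 - A) - 4*A = 2 - 5*A)
1/(-12*((1006 + 1946) + 1205) + g(45)) = 1/(-12*((1006 + 1946) + 1205) + (2 - 5*45)) = 1/(-12*(2952 + 1205) + (2 - 225)) = 1/(-12*4157 - 223) = 1/(-49884 - 223) = 1/(-50107) = -1/50107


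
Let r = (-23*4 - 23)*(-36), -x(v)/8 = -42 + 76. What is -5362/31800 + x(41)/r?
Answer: -257069/1097100 ≈ -0.23432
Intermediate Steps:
x(v) = -272 (x(v) = -8*(-42 + 76) = -8*34 = -272)
r = 4140 (r = (-92 - 23)*(-36) = -115*(-36) = 4140)
-5362/31800 + x(41)/r = -5362/31800 - 272/4140 = -5362*1/31800 - 272*1/4140 = -2681/15900 - 68/1035 = -257069/1097100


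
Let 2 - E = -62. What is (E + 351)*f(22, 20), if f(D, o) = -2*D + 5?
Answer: -16185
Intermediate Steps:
E = 64 (E = 2 - 1*(-62) = 2 + 62 = 64)
f(D, o) = 5 - 2*D
(E + 351)*f(22, 20) = (64 + 351)*(5 - 2*22) = 415*(5 - 44) = 415*(-39) = -16185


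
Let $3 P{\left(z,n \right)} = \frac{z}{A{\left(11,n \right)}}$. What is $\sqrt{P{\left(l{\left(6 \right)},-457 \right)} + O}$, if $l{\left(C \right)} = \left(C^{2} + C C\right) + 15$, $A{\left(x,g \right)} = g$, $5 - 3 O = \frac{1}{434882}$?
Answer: $\frac{\sqrt{63323555326344082}}{198741074} \approx 1.2662$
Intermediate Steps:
$O = \frac{724803}{434882}$ ($O = \frac{5}{3} - \frac{1}{3 \cdot 434882} = \frac{5}{3} - \frac{1}{1304646} = \frac{724803}{434882} \approx 1.6667$)
$l{\left(C \right)} = 15 + 2 C^{2}$ ($l{\left(C \right)} = \left(C^{2} + C^{2}\right) + 15 = 2 C^{2} + 15 = 15 + 2 C^{2}$)
$P{\left(z,n \right)} = \frac{z}{3 n}$ ($P{\left(z,n \right)} = \frac{z \frac{1}{n}}{3} = \frac{z}{3 n}$)
$\sqrt{P{\left(l{\left(6 \right)},-457 \right)} + O} = \sqrt{\frac{15 + 2 \cdot 6^{2}}{3 \left(-457\right)} + \frac{724803}{434882}} = \sqrt{\frac{1}{3} \left(15 + 2 \cdot 36\right) \left(- \frac{1}{457}\right) + \frac{724803}{434882}} = \sqrt{\frac{1}{3} \left(15 + 72\right) \left(- \frac{1}{457}\right) + \frac{724803}{434882}} = \sqrt{\frac{1}{3} \cdot 87 \left(- \frac{1}{457}\right) + \frac{724803}{434882}} = \sqrt{- \frac{29}{457} + \frac{724803}{434882}} = \sqrt{\frac{318623393}{198741074}} = \frac{\sqrt{63323555326344082}}{198741074}$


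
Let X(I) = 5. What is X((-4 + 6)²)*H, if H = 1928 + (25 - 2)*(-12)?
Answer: 8260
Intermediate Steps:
H = 1652 (H = 1928 + 23*(-12) = 1928 - 276 = 1652)
X((-4 + 6)²)*H = 5*1652 = 8260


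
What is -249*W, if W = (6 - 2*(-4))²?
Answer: -48804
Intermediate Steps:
W = 196 (W = (6 + 8)² = 14² = 196)
-249*W = -249*196 = -48804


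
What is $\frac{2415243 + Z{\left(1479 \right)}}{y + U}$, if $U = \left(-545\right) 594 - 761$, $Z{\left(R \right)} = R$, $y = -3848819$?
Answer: $- \frac{1208361}{2086655} \approx -0.57909$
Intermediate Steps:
$U = -324491$ ($U = -323730 - 761 = -324491$)
$\frac{2415243 + Z{\left(1479 \right)}}{y + U} = \frac{2415243 + 1479}{-3848819 - 324491} = \frac{2416722}{-4173310} = 2416722 \left(- \frac{1}{4173310}\right) = - \frac{1208361}{2086655}$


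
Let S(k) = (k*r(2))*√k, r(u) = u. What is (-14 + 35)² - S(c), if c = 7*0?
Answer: 441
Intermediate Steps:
c = 0
S(k) = 2*k^(3/2) (S(k) = (k*2)*√k = (2*k)*√k = 2*k^(3/2))
(-14 + 35)² - S(c) = (-14 + 35)² - 2*0^(3/2) = 21² - 2*0 = 441 - 1*0 = 441 + 0 = 441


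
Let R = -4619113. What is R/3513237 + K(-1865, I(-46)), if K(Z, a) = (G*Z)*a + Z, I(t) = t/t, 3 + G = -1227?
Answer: 8052633210032/3513237 ≈ 2.2921e+6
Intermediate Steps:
G = -1230 (G = -3 - 1227 = -1230)
I(t) = 1
K(Z, a) = Z - 1230*Z*a (K(Z, a) = (-1230*Z)*a + Z = -1230*Z*a + Z = Z - 1230*Z*a)
R/3513237 + K(-1865, I(-46)) = -4619113/3513237 - 1865*(1 - 1230*1) = -4619113*1/3513237 - 1865*(1 - 1230) = -4619113/3513237 - 1865*(-1229) = -4619113/3513237 + 2292085 = 8052633210032/3513237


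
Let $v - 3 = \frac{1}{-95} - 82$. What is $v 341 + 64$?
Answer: $- \frac{2553466}{95} \approx -26879.0$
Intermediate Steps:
$v = - \frac{7506}{95}$ ($v = 3 + \left(\frac{1}{-95} - 82\right) = 3 - \frac{7791}{95} = - \frac{7506}{95} \approx -79.01$)
$v 341 + 64 = \left(- \frac{7506}{95}\right) 341 + 64 = - \frac{2559546}{95} + 64 = - \frac{2553466}{95}$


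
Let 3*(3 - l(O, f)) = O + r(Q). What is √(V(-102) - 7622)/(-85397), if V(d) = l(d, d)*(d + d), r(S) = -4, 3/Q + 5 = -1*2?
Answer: -I*√15442/85397 ≈ -0.0014552*I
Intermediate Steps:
Q = -3/7 (Q = 3/(-5 - 1*2) = 3/(-5 - 2) = 3/(-7) = 3*(-⅐) = -3/7 ≈ -0.42857)
l(O, f) = 13/3 - O/3 (l(O, f) = 3 - (O - 4)/3 = 3 - (-4 + O)/3 = 3 + (4/3 - O/3) = 13/3 - O/3)
V(d) = 2*d*(13/3 - d/3) (V(d) = (13/3 - d/3)*(d + d) = (13/3 - d/3)*(2*d) = 2*d*(13/3 - d/3))
√(V(-102) - 7622)/(-85397) = √((⅔)*(-102)*(13 - 1*(-102)) - 7622)/(-85397) = √((⅔)*(-102)*(13 + 102) - 7622)*(-1/85397) = √((⅔)*(-102)*115 - 7622)*(-1/85397) = √(-7820 - 7622)*(-1/85397) = √(-15442)*(-1/85397) = (I*√15442)*(-1/85397) = -I*√15442/85397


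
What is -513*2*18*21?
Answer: -387828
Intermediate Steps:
-513*2*18*21 = -18468*21 = -513*756 = -387828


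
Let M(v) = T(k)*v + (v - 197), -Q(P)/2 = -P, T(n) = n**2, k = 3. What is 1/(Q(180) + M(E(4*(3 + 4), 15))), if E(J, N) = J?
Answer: 1/443 ≈ 0.0022573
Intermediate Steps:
Q(P) = 2*P (Q(P) = -(-2)*P = 2*P)
M(v) = -197 + 10*v (M(v) = 3**2*v + (v - 197) = 9*v + (-197 + v) = -197 + 10*v)
1/(Q(180) + M(E(4*(3 + 4), 15))) = 1/(2*180 + (-197 + 10*(4*(3 + 4)))) = 1/(360 + (-197 + 10*(4*7))) = 1/(360 + (-197 + 10*28)) = 1/(360 + (-197 + 280)) = 1/(360 + 83) = 1/443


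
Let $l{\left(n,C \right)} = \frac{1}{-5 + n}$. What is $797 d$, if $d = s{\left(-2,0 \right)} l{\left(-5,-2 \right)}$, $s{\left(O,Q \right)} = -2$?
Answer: $\frac{797}{5} \approx 159.4$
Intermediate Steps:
$d = \frac{1}{5}$ ($d = - \frac{2}{-5 - 5} = - \frac{2}{-10} = \left(-2\right) \left(- \frac{1}{10}\right) = \frac{1}{5} \approx 0.2$)
$797 d = 797 \cdot \frac{1}{5} = \frac{797}{5}$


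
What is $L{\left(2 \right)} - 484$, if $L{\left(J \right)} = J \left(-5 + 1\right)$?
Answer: $-492$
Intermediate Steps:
$L{\left(J \right)} = - 4 J$ ($L{\left(J \right)} = J \left(-4\right) = - 4 J$)
$L{\left(2 \right)} - 484 = \left(-4\right) 2 - 484 = -8 - 484 = -492$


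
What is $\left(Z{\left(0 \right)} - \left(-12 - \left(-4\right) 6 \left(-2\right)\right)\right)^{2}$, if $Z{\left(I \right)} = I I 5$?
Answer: $3600$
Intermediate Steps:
$Z{\left(I \right)} = 5 I^{2}$ ($Z{\left(I \right)} = I^{2} \cdot 5 = 5 I^{2}$)
$\left(Z{\left(0 \right)} - \left(-12 - \left(-4\right) 6 \left(-2\right)\right)\right)^{2} = \left(5 \cdot 0^{2} - \left(-12 - \left(-4\right) 6 \left(-2\right)\right)\right)^{2} = \left(5 \cdot 0 + \left(\left(-24\right) \left(-2\right) + 12\right)\right)^{2} = \left(0 + \left(48 + 12\right)\right)^{2} = \left(0 + 60\right)^{2} = 60^{2} = 3600$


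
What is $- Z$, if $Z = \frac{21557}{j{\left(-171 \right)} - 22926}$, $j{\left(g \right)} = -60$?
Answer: $\frac{21557}{22986} \approx 0.93783$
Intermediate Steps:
$Z = - \frac{21557}{22986}$ ($Z = \frac{21557}{-60 - 22926} = \frac{21557}{-22986} = 21557 \left(- \frac{1}{22986}\right) = - \frac{21557}{22986} \approx -0.93783$)
$- Z = \left(-1\right) \left(- \frac{21557}{22986}\right) = \frac{21557}{22986}$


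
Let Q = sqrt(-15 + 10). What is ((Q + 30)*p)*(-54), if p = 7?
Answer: -11340 - 378*I*sqrt(5) ≈ -11340.0 - 845.23*I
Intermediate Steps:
Q = I*sqrt(5) (Q = sqrt(-5) = I*sqrt(5) ≈ 2.2361*I)
((Q + 30)*p)*(-54) = ((I*sqrt(5) + 30)*7)*(-54) = ((30 + I*sqrt(5))*7)*(-54) = (210 + 7*I*sqrt(5))*(-54) = -11340 - 378*I*sqrt(5)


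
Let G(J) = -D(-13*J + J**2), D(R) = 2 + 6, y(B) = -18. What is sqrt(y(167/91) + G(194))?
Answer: I*sqrt(26) ≈ 5.099*I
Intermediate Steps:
D(R) = 8
G(J) = -8 (G(J) = -1*8 = -8)
sqrt(y(167/91) + G(194)) = sqrt(-18 - 8) = sqrt(-26) = I*sqrt(26)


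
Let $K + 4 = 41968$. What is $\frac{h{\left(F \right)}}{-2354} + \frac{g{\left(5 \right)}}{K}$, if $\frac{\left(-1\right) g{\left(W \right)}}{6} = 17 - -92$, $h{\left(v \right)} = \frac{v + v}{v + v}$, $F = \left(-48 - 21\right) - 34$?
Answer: $- \frac{65895}{4115969} \approx -0.01601$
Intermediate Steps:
$F = -103$ ($F = -69 - 34 = -103$)
$h{\left(v \right)} = 1$ ($h{\left(v \right)} = \frac{2 v}{2 v} = 2 v \frac{1}{2 v} = 1$)
$g{\left(W \right)} = -654$ ($g{\left(W \right)} = - 6 \left(17 - -92\right) = - 6 \left(17 + 92\right) = \left(-6\right) 109 = -654$)
$K = 41964$ ($K = -4 + 41968 = 41964$)
$\frac{h{\left(F \right)}}{-2354} + \frac{g{\left(5 \right)}}{K} = 1 \frac{1}{-2354} - \frac{654}{41964} = 1 \left(- \frac{1}{2354}\right) - \frac{109}{6994} = - \frac{1}{2354} - \frac{109}{6994} = - \frac{65895}{4115969}$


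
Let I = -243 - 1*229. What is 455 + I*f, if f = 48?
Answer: -22201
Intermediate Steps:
I = -472 (I = -243 - 229 = -472)
455 + I*f = 455 - 472*48 = 455 - 22656 = -22201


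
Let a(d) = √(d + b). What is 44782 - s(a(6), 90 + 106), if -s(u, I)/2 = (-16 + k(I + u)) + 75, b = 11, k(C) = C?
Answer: 45292 + 2*√17 ≈ 45300.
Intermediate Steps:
a(d) = √(11 + d) (a(d) = √(d + 11) = √(11 + d))
s(u, I) = -118 - 2*I - 2*u (s(u, I) = -2*((-16 + (I + u)) + 75) = -2*((-16 + I + u) + 75) = -2*(59 + I + u) = -118 - 2*I - 2*u)
44782 - s(a(6), 90 + 106) = 44782 - (-118 - 2*(90 + 106) - 2*√(11 + 6)) = 44782 - (-118 - 2*196 - 2*√17) = 44782 - (-118 - 392 - 2*√17) = 44782 - (-510 - 2*√17) = 44782 + (510 + 2*√17) = 45292 + 2*√17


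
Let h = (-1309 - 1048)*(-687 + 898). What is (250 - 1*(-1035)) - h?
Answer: 498612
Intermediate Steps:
h = -497327 (h = -2357*211 = -497327)
(250 - 1*(-1035)) - h = (250 - 1*(-1035)) - 1*(-497327) = (250 + 1035) + 497327 = 1285 + 497327 = 498612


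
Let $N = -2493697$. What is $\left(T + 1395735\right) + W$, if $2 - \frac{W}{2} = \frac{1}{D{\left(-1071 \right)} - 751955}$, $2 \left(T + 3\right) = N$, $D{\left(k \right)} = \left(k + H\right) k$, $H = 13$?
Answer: $\frac{113500812321}{762326} \approx 1.4889 \cdot 10^{5}$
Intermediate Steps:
$D{\left(k \right)} = k \left(13 + k\right)$ ($D{\left(k \right)} = \left(k + 13\right) k = \left(13 + k\right) k = k \left(13 + k\right)$)
$T = - \frac{2493703}{2}$ ($T = -3 + \frac{1}{2} \left(-2493697\right) = -3 - \frac{2493697}{2} = - \frac{2493703}{2} \approx -1.2469 \cdot 10^{6}$)
$W = \frac{1524650}{381163}$ ($W = 4 - \frac{2}{- 1071 \left(13 - 1071\right) - 751955} = 4 - \frac{2}{\left(-1071\right) \left(-1058\right) - 751955} = 4 - \frac{2}{1133118 - 751955} = 4 - \frac{2}{381163} = \frac{1524650}{381163} \approx 4.0$)
$\left(T + 1395735\right) + W = \left(- \frac{2493703}{2} + 1395735\right) + \frac{1524650}{381163} = \frac{297767}{2} + \frac{1524650}{381163} = \frac{113500812321}{762326}$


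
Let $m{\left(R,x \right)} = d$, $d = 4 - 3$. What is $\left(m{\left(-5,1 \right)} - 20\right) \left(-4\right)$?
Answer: $76$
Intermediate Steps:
$d = 1$ ($d = 4 - 3 = 1$)
$m{\left(R,x \right)} = 1$
$\left(m{\left(-5,1 \right)} - 20\right) \left(-4\right) = \left(1 - 20\right) \left(-4\right) = \left(-19\right) \left(-4\right) = 76$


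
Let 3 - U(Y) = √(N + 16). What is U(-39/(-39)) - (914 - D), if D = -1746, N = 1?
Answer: -2657 - √17 ≈ -2661.1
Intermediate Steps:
U(Y) = 3 - √17 (U(Y) = 3 - √(1 + 16) = 3 - √17)
U(-39/(-39)) - (914 - D) = (3 - √17) - (914 - 1*(-1746)) = (3 - √17) - (914 + 1746) = (3 - √17) - 1*2660 = (3 - √17) - 2660 = -2657 - √17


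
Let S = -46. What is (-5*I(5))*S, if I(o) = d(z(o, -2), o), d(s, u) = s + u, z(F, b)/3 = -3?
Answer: -920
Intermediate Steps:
z(F, b) = -9 (z(F, b) = 3*(-3) = -9)
I(o) = -9 + o
(-5*I(5))*S = -5*(-9 + 5)*(-46) = -5*(-4)*(-46) = 20*(-46) = -920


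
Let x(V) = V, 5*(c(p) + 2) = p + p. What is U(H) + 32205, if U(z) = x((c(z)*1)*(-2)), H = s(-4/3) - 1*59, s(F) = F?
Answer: 483859/15 ≈ 32257.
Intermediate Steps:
c(p) = -2 + 2*p/5 (c(p) = -2 + (p + p)/5 = -2 + (2*p)/5 = -2 + 2*p/5)
H = -181/3 (H = -4/3 - 1*59 = -4*1/3 - 59 = -4/3 - 59 = -181/3 ≈ -60.333)
U(z) = 4 - 4*z/5 (U(z) = ((-2 + 2*z/5)*1)*(-2) = (-2 + 2*z/5)*(-2) = 4 - 4*z/5)
U(H) + 32205 = (4 - 4/5*(-181/3)) + 32205 = (4 + 724/15) + 32205 = 784/15 + 32205 = 483859/15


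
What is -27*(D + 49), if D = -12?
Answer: -999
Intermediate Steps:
-27*(D + 49) = -27*(-12 + 49) = -27*37 = -999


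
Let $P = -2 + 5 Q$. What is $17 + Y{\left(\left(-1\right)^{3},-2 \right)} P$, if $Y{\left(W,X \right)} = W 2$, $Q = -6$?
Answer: $81$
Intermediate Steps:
$Y{\left(W,X \right)} = 2 W$
$P = -32$ ($P = -2 + 5 \left(-6\right) = -2 - 30 = -32$)
$17 + Y{\left(\left(-1\right)^{3},-2 \right)} P = 17 + 2 \left(-1\right)^{3} \left(-32\right) = 17 + 2 \left(-1\right) \left(-32\right) = 17 - -64 = 17 + 64 = 81$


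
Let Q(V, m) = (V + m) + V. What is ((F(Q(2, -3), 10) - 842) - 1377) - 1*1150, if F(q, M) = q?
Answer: -3368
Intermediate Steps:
Q(V, m) = m + 2*V
((F(Q(2, -3), 10) - 842) - 1377) - 1*1150 = (((-3 + 2*2) - 842) - 1377) - 1*1150 = (((-3 + 4) - 842) - 1377) - 1150 = ((1 - 842) - 1377) - 1150 = (-841 - 1377) - 1150 = -2218 - 1150 = -3368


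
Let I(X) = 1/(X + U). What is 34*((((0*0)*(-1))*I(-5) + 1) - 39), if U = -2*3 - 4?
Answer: -1292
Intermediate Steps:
U = -10 (U = -6 - 4 = -10)
I(X) = 1/(-10 + X) (I(X) = 1/(X - 10) = 1/(-10 + X))
34*((((0*0)*(-1))*I(-5) + 1) - 39) = 34*((((0*0)*(-1))/(-10 - 5) + 1) - 39) = 34*(((0*(-1))/(-15) + 1) - 39) = 34*((0*(-1/15) + 1) - 39) = 34*((0 + 1) - 39) = 34*(1 - 39) = 34*(-38) = -1292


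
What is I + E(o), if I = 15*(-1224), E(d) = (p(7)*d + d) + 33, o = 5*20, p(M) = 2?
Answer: -18027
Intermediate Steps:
o = 100
E(d) = 33 + 3*d (E(d) = (2*d + d) + 33 = 3*d + 33 = 33 + 3*d)
I = -18360
I + E(o) = -18360 + (33 + 3*100) = -18360 + (33 + 300) = -18360 + 333 = -18027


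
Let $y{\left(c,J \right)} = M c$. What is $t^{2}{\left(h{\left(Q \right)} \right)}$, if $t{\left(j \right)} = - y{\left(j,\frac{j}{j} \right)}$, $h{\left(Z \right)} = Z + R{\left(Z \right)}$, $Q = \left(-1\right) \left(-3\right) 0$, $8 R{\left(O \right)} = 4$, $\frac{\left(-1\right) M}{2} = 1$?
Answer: $1$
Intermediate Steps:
$M = -2$ ($M = \left(-2\right) 1 = -2$)
$R{\left(O \right)} = \frac{1}{2}$ ($R{\left(O \right)} = \frac{1}{8} \cdot 4 = \frac{1}{2}$)
$Q = 0$ ($Q = 3 \cdot 0 = 0$)
$y{\left(c,J \right)} = - 2 c$
$h{\left(Z \right)} = \frac{1}{2} + Z$ ($h{\left(Z \right)} = Z + \frac{1}{2} = \frac{1}{2} + Z$)
$t{\left(j \right)} = 2 j$ ($t{\left(j \right)} = - \left(-2\right) j = 2 j$)
$t^{2}{\left(h{\left(Q \right)} \right)} = \left(2 \left(\frac{1}{2} + 0\right)\right)^{2} = \left(2 \cdot \frac{1}{2}\right)^{2} = 1^{2} = 1$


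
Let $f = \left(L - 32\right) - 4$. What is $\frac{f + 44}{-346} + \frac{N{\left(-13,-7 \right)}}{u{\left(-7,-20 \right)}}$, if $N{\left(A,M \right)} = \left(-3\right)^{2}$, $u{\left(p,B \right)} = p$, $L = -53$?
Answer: $- \frac{2799}{2422} \approx -1.1557$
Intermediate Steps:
$f = -89$ ($f = \left(-53 - 32\right) - 4 = -85 - 4 = -89$)
$N{\left(A,M \right)} = 9$
$\frac{f + 44}{-346} + \frac{N{\left(-13,-7 \right)}}{u{\left(-7,-20 \right)}} = \frac{-89 + 44}{-346} + \frac{9}{-7} = \left(-45\right) \left(- \frac{1}{346}\right) + 9 \left(- \frac{1}{7}\right) = \frac{45}{346} - \frac{9}{7} = - \frac{2799}{2422}$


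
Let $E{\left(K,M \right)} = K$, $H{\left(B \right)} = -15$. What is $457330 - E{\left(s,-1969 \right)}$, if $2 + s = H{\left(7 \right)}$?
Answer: $457347$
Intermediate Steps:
$s = -17$ ($s = -2 - 15 = -17$)
$457330 - E{\left(s,-1969 \right)} = 457330 - -17 = 457330 + 17 = 457347$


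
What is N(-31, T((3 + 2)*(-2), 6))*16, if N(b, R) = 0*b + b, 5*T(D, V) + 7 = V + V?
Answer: -496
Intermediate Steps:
T(D, V) = -7/5 + 2*V/5 (T(D, V) = -7/5 + (V + V)/5 = -7/5 + (2*V)/5 = -7/5 + 2*V/5)
N(b, R) = b (N(b, R) = 0 + b = b)
N(-31, T((3 + 2)*(-2), 6))*16 = -31*16 = -496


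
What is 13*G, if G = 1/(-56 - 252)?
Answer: -13/308 ≈ -0.042208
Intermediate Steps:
G = -1/308 (G = 1/(-308) = -1/308 ≈ -0.0032468)
13*G = 13*(-1/308) = -13/308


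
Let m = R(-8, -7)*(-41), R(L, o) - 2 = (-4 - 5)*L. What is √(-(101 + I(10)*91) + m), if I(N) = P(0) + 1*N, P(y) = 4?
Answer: I*√4409 ≈ 66.4*I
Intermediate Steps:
I(N) = 4 + N (I(N) = 4 + 1*N = 4 + N)
R(L, o) = 2 - 9*L (R(L, o) = 2 + (-4 - 5)*L = 2 - 9*L)
m = -3034 (m = (2 - 9*(-8))*(-41) = (2 + 72)*(-41) = 74*(-41) = -3034)
√(-(101 + I(10)*91) + m) = √(-(101 + (4 + 10)*91) - 3034) = √(-(101 + 14*91) - 3034) = √(-(101 + 1274) - 3034) = √(-1*1375 - 3034) = √(-1375 - 3034) = √(-4409) = I*√4409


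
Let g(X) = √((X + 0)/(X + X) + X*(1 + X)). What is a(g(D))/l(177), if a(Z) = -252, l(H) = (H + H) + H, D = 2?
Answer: -28/59 ≈ -0.47458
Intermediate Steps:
l(H) = 3*H (l(H) = 2*H + H = 3*H)
g(X) = √(½ + X*(1 + X)) (g(X) = √(X/((2*X)) + X*(1 + X)) = √(X*(1/(2*X)) + X*(1 + X)) = √(½ + X*(1 + X)))
a(g(D))/l(177) = -252/(3*177) = -252/531 = -252*1/531 = -28/59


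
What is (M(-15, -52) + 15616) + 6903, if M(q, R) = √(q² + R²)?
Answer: 22519 + √2929 ≈ 22573.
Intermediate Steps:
M(q, R) = √(R² + q²)
(M(-15, -52) + 15616) + 6903 = (√((-52)² + (-15)²) + 15616) + 6903 = (√(2704 + 225) + 15616) + 6903 = (√2929 + 15616) + 6903 = (15616 + √2929) + 6903 = 22519 + √2929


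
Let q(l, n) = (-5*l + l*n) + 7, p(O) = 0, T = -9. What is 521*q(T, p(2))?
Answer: 27092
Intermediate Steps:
q(l, n) = 7 - 5*l + l*n
521*q(T, p(2)) = 521*(7 - 5*(-9) - 9*0) = 521*(7 + 45 + 0) = 521*52 = 27092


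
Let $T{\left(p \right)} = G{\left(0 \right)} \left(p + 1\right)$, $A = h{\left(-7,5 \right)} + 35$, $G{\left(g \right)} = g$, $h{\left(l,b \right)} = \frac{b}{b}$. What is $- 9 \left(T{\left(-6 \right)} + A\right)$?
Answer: $-324$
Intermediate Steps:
$h{\left(l,b \right)} = 1$
$A = 36$ ($A = 1 + 35 = 36$)
$T{\left(p \right)} = 0$ ($T{\left(p \right)} = 0 \left(p + 1\right) = 0 \left(1 + p\right) = 0$)
$- 9 \left(T{\left(-6 \right)} + A\right) = - 9 \left(0 + 36\right) = \left(-9\right) 36 = -324$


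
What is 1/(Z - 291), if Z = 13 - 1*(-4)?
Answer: -1/274 ≈ -0.0036496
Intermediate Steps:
Z = 17 (Z = 13 + 4 = 17)
1/(Z - 291) = 1/(17 - 291) = 1/(-274) = -1/274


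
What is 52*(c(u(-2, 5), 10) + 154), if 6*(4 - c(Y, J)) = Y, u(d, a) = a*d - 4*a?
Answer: 8476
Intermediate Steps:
u(d, a) = -4*a + a*d
c(Y, J) = 4 - Y/6
52*(c(u(-2, 5), 10) + 154) = 52*((4 - 5*(-4 - 2)/6) + 154) = 52*((4 - 5*(-6)/6) + 154) = 52*((4 - ⅙*(-30)) + 154) = 52*((4 + 5) + 154) = 52*(9 + 154) = 52*163 = 8476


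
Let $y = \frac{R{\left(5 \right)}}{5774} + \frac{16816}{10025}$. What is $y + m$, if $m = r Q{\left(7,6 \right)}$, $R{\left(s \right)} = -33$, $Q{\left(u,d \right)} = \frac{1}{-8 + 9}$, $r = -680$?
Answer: $- \frac{39264593241}{57884350} \approx -678.33$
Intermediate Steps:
$Q{\left(u,d \right)} = 1$ ($Q{\left(u,d \right)} = 1^{-1} = 1$)
$m = -680$ ($m = \left(-680\right) 1 = -680$)
$y = \frac{96764759}{57884350}$ ($y = - \frac{33}{5774} + \frac{16816}{10025} = \frac{96764759}{57884350} \approx 1.6717$)
$y + m = \frac{96764759}{57884350} - 680 = - \frac{39264593241}{57884350}$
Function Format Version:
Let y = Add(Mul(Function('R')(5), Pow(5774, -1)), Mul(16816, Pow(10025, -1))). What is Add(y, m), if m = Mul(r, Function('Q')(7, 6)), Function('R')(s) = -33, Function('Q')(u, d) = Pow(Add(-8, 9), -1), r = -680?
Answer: Rational(-39264593241, 57884350) ≈ -678.33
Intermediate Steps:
Function('Q')(u, d) = 1 (Function('Q')(u, d) = Pow(1, -1) = 1)
m = -680 (m = Mul(-680, 1) = -680)
y = Rational(96764759, 57884350) (y = Add(Mul(-33, Pow(5774, -1)), Mul(16816, Pow(10025, -1))) = Add(Mul(-33, Rational(1, 5774)), Mul(16816, Rational(1, 10025))) = Add(Rational(-33, 5774), Rational(16816, 10025)) = Rational(96764759, 57884350) ≈ 1.6717)
Add(y, m) = Add(Rational(96764759, 57884350), -680) = Rational(-39264593241, 57884350)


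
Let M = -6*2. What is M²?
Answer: 144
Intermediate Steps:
M = -12
M² = (-12)² = 144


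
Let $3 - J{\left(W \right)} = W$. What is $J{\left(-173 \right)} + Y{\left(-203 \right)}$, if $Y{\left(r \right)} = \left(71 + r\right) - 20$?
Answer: $24$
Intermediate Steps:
$Y{\left(r \right)} = 51 + r$
$J{\left(W \right)} = 3 - W$
$J{\left(-173 \right)} + Y{\left(-203 \right)} = \left(3 - -173\right) + \left(51 - 203\right) = \left(3 + 173\right) - 152 = 176 - 152 = 24$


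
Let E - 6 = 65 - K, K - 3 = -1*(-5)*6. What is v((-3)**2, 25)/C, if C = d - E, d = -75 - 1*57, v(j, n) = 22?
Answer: -11/85 ≈ -0.12941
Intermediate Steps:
K = 33 (K = 3 - 1*(-5)*6 = 3 + 5*6 = 3 + 30 = 33)
E = 38 (E = 6 + (65 - 1*33) = 6 + (65 - 33) = 6 + 32 = 38)
d = -132 (d = -75 - 57 = -132)
C = -170 (C = -132 - 1*38 = -132 - 38 = -170)
v((-3)**2, 25)/C = 22/(-170) = 22*(-1/170) = -11/85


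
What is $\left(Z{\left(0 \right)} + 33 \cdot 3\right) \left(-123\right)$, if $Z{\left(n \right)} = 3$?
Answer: $-12546$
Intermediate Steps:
$\left(Z{\left(0 \right)} + 33 \cdot 3\right) \left(-123\right) = \left(3 + 33 \cdot 3\right) \left(-123\right) = \left(3 + 99\right) \left(-123\right) = 102 \left(-123\right) = -12546$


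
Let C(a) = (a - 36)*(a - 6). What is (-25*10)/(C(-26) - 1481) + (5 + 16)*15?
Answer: 158195/503 ≈ 314.50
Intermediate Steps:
C(a) = (-36 + a)*(-6 + a)
(-25*10)/(C(-26) - 1481) + (5 + 16)*15 = (-25*10)/((216 + (-26)**2 - 42*(-26)) - 1481) + (5 + 16)*15 = -250/((216 + 676 + 1092) - 1481) + 21*15 = -250/(1984 - 1481) + 315 = -250/503 + 315 = 158195/503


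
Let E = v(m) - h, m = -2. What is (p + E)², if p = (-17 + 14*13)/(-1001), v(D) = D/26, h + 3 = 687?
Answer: 3877054756/8281 ≈ 4.6819e+5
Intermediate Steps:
h = 684 (h = -3 + 687 = 684)
v(D) = D/26 (v(D) = D*(1/26) = D/26)
p = -15/91 (p = (-17 + 182)*(-1/1001) = 165*(-1/1001) = -15/91 ≈ -0.16484)
E = -8893/13 (E = (1/26)*(-2) - 1*684 = -1/13 - 684 = -8893/13 ≈ -684.08)
(p + E)² = (-15/91 - 8893/13)² = (-62266/91)² = 3877054756/8281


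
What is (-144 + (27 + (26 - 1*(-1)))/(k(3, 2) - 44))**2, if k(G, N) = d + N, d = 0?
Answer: 1034289/49 ≈ 21108.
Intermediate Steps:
k(G, N) = N (k(G, N) = 0 + N = N)
(-144 + (27 + (26 - 1*(-1)))/(k(3, 2) - 44))**2 = (-144 + (27 + (26 - 1*(-1)))/(2 - 44))**2 = (-144 + (27 + (26 + 1))/(-42))**2 = (-144 + (27 + 27)*(-1/42))**2 = (-144 + 54*(-1/42))**2 = (-144 - 9/7)**2 = (-1017/7)**2 = 1034289/49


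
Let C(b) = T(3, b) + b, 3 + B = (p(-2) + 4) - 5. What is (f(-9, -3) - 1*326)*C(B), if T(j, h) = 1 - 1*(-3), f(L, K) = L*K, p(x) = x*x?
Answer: -1196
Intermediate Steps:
p(x) = x**2
f(L, K) = K*L
B = 0 (B = -3 + (((-2)**2 + 4) - 5) = -3 + ((4 + 4) - 5) = -3 + (8 - 5) = -3 + 3 = 0)
T(j, h) = 4 (T(j, h) = 1 + 3 = 4)
C(b) = 4 + b
(f(-9, -3) - 1*326)*C(B) = (-3*(-9) - 1*326)*(4 + 0) = (27 - 326)*4 = -299*4 = -1196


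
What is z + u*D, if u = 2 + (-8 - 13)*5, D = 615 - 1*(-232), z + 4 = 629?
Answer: -86616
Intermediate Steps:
z = 625 (z = -4 + 629 = 625)
D = 847 (D = 615 + 232 = 847)
u = -103 (u = 2 - 21*5 = 2 - 105 = -103)
z + u*D = 625 - 103*847 = 625 - 87241 = -86616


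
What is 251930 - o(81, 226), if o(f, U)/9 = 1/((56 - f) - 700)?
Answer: 182649259/725 ≈ 2.5193e+5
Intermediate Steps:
o(f, U) = 9/(-644 - f) (o(f, U) = 9/((56 - f) - 700) = 9/(-644 - f))
251930 - o(81, 226) = 251930 - (-9)/(644 + 81) = 251930 - (-9)/725 = 251930 - 1*(-9/725) = 251930 + 9/725 = 182649259/725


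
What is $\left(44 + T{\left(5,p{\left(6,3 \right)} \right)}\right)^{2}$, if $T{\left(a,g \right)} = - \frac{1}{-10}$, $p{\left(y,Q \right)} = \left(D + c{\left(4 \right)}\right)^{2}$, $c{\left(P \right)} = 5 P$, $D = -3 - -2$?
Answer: $\frac{194481}{100} \approx 1944.8$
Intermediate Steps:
$D = -1$ ($D = -3 + 2 = -1$)
$p{\left(y,Q \right)} = 361$ ($p{\left(y,Q \right)} = \left(-1 + 5 \cdot 4\right)^{2} = \left(-1 + 20\right)^{2} = 19^{2} = 361$)
$T{\left(a,g \right)} = \frac{1}{10}$ ($T{\left(a,g \right)} = \left(-1\right) \left(- \frac{1}{10}\right) = \frac{1}{10}$)
$\left(44 + T{\left(5,p{\left(6,3 \right)} \right)}\right)^{2} = \left(44 + \frac{1}{10}\right)^{2} = \left(\frac{441}{10}\right)^{2} = \frac{194481}{100}$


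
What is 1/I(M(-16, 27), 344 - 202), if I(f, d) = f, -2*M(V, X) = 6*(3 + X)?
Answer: -1/90 ≈ -0.011111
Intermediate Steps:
M(V, X) = -9 - 3*X (M(V, X) = -3*(3 + X) = -(18 + 6*X)/2 = -9 - 3*X)
1/I(M(-16, 27), 344 - 202) = 1/(-9 - 3*27) = 1/(-9 - 81) = 1/(-90) = -1/90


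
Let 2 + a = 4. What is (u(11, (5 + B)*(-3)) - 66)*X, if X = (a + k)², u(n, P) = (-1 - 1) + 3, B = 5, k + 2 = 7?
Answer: -3185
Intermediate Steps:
k = 5 (k = -2 + 7 = 5)
a = 2 (a = -2 + 4 = 2)
u(n, P) = 1 (u(n, P) = -2 + 3 = 1)
X = 49 (X = (2 + 5)² = 7² = 49)
(u(11, (5 + B)*(-3)) - 66)*X = (1 - 66)*49 = -65*49 = -3185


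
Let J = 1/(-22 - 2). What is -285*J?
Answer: 95/8 ≈ 11.875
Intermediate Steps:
J = -1/24 (J = 1/(-24) = -1/24 ≈ -0.041667)
-285*J = -285*(-1/24) = 95/8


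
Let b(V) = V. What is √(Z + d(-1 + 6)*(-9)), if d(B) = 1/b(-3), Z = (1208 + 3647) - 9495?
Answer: I*√4637 ≈ 68.095*I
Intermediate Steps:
Z = -4640 (Z = 4855 - 9495 = -4640)
d(B) = -⅓ (d(B) = 1/(-3) = -⅓)
√(Z + d(-1 + 6)*(-9)) = √(-4640 - ⅓*(-9)) = √(-4640 + 3) = √(-4637) = I*√4637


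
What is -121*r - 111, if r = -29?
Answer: 3398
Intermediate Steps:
-121*r - 111 = -121*(-29) - 111 = 3509 - 111 = 3398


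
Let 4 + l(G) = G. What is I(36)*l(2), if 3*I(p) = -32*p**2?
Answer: 27648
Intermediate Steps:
l(G) = -4 + G
I(p) = -32*p**2/3 (I(p) = (-32*p**2)/3 = -32*p**2/3)
I(36)*l(2) = (-32/3*36**2)*(-4 + 2) = -32/3*1296*(-2) = -13824*(-2) = 27648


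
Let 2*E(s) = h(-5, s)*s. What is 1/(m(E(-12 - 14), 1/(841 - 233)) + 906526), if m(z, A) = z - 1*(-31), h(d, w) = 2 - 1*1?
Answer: 1/906544 ≈ 1.1031e-6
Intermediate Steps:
h(d, w) = 1 (h(d, w) = 2 - 1 = 1)
E(s) = s/2 (E(s) = (1*s)/2 = s/2)
m(z, A) = 31 + z (m(z, A) = z + 31 = 31 + z)
1/(m(E(-12 - 14), 1/(841 - 233)) + 906526) = 1/((31 + (-12 - 14)/2) + 906526) = 1/((31 + (1/2)*(-26)) + 906526) = 1/((31 - 13) + 906526) = 1/(18 + 906526) = 1/906544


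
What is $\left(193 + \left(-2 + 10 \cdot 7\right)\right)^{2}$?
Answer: $68121$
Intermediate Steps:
$\left(193 + \left(-2 + 10 \cdot 7\right)\right)^{2} = \left(193 + \left(-2 + 70\right)\right)^{2} = \left(193 + 68\right)^{2} = 261^{2} = 68121$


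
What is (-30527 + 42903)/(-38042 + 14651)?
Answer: -12376/23391 ≈ -0.52909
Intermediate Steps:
(-30527 + 42903)/(-38042 + 14651) = 12376/(-23391) = 12376*(-1/23391) = -12376/23391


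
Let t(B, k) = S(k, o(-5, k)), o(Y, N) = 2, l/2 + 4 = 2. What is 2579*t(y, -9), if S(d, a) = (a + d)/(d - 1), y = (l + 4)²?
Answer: 18053/10 ≈ 1805.3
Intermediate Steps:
l = -4 (l = -8 + 2*2 = -8 + 4 = -4)
y = 0 (y = (-4 + 4)² = 0² = 0)
S(d, a) = (a + d)/(-1 + d)
t(B, k) = (2 + k)/(-1 + k)
2579*t(y, -9) = 2579*((2 - 9)/(-1 - 9)) = 2579*(-7/(-10)) = 2579*(-⅒*(-7)) = 2579*(7/10) = 18053/10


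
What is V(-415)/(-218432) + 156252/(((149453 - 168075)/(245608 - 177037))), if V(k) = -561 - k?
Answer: -585089545870633/1016910176 ≈ -5.7536e+5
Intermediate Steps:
V(-415)/(-218432) + 156252/(((149453 - 168075)/(245608 - 177037))) = (-561 - 1*(-415))/(-218432) + 156252/(((149453 - 168075)/(245608 - 177037))) = (-561 + 415)*(-1/218432) + 156252/((-18622/68571)) = -146*(-1/218432) + 156252/((-18622*1/68571)) = 73/109216 + 156252/(-18622/68571) = 73/109216 + 156252*(-68571/18622) = 73/109216 - 5357177946/9311 = -585089545870633/1016910176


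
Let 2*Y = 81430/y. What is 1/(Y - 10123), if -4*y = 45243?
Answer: -45243/458157749 ≈ -9.8750e-5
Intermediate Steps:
y = -45243/4 (y = -1/4*45243 = -45243/4 ≈ -11311.)
Y = -162860/45243 (Y = (81430/(-45243/4))/2 = (81430*(-4/45243))/2 = (1/2)*(-325720/45243) = -162860/45243 ≈ -3.5997)
1/(Y - 10123) = 1/(-162860/45243 - 10123) = 1/(-458157749/45243) = -45243/458157749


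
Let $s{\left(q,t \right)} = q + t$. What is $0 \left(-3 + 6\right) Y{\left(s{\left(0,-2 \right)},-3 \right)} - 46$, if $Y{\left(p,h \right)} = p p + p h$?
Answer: $-46$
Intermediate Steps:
$Y{\left(p,h \right)} = p^{2} + h p$
$0 \left(-3 + 6\right) Y{\left(s{\left(0,-2 \right)},-3 \right)} - 46 = 0 \left(-3 + 6\right) \left(0 - 2\right) \left(-3 + \left(0 - 2\right)\right) - 46 = 0 \cdot 3 \left(- 2 \left(-3 - 2\right)\right) - 46 = 0 \left(\left(-2\right) \left(-5\right)\right) - 46 = 0 \cdot 10 - 46 = 0 - 46 = -46$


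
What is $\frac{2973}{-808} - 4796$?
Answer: $- \frac{3878141}{808} \approx -4799.7$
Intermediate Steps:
$\frac{2973}{-808} - 4796 = 2973 \left(- \frac{1}{808}\right) - 4796 = - \frac{2973}{808} - 4796 = - \frac{3878141}{808}$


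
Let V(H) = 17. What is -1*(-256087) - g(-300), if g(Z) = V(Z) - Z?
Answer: 255770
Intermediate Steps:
g(Z) = 17 - Z
-1*(-256087) - g(-300) = -1*(-256087) - (17 - 1*(-300)) = 256087 - (17 + 300) = 256087 - 1*317 = 256087 - 317 = 255770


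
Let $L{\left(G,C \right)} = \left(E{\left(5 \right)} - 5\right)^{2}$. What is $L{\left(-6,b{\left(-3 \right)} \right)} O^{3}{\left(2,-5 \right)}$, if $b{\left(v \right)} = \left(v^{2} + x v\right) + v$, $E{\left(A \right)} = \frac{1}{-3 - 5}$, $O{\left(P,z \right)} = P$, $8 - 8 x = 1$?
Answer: $\frac{1681}{8} \approx 210.13$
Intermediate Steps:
$x = \frac{7}{8}$ ($x = 1 - \frac{1}{8} = \frac{7}{8} \approx 0.875$)
$E{\left(A \right)} = - \frac{1}{8}$ ($E{\left(A \right)} = \frac{1}{-8} = - \frac{1}{8}$)
$b{\left(v \right)} = v^{2} + \frac{15 v}{8}$ ($b{\left(v \right)} = \left(v^{2} + \frac{7 v}{8}\right) + v = v^{2} + \frac{15 v}{8}$)
$L{\left(G,C \right)} = \frac{1681}{64}$ ($L{\left(G,C \right)} = \left(- \frac{1}{8} - 5\right)^{2} = \left(- \frac{41}{8}\right)^{2} = \frac{1681}{64}$)
$L{\left(-6,b{\left(-3 \right)} \right)} O^{3}{\left(2,-5 \right)} = \frac{1681 \cdot 2^{3}}{64} = \frac{1681}{64} \cdot 8 = \frac{1681}{8}$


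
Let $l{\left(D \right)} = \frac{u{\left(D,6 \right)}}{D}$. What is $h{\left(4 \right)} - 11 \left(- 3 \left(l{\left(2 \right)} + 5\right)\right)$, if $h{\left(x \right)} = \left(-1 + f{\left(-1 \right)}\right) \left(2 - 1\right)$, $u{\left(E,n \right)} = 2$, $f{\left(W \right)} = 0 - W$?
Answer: $198$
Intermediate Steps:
$f{\left(W \right)} = - W$
$h{\left(x \right)} = 0$ ($h{\left(x \right)} = \left(-1 - -1\right) \left(2 - 1\right) = \left(-1 + 1\right) 1 = 0 \cdot 1 = 0$)
$l{\left(D \right)} = \frac{2}{D}$
$h{\left(4 \right)} - 11 \left(- 3 \left(l{\left(2 \right)} + 5\right)\right) = 0 - 11 \left(- 3 \left(\frac{2}{2} + 5\right)\right) = 0 - 11 \left(- 3 \left(2 \cdot \frac{1}{2} + 5\right)\right) = 0 - 11 \left(- 3 \left(1 + 5\right)\right) = 0 - 11 \left(\left(-3\right) 6\right) = 0 - -198 = 0 + 198 = 198$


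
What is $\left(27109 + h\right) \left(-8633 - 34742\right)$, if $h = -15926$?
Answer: $-485062625$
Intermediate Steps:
$\left(27109 + h\right) \left(-8633 - 34742\right) = \left(27109 - 15926\right) \left(-8633 - 34742\right) = 11183 \left(-43375\right) = -485062625$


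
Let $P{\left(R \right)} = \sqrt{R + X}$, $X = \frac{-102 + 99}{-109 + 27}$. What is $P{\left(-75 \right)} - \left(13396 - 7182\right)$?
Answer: $-6214 + \frac{3 i \sqrt{56006}}{82} \approx -6214.0 + 8.6581 i$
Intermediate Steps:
$X = \frac{3}{82}$ ($X = - \frac{3}{-82} = \left(-3\right) \left(- \frac{1}{82}\right) = \frac{3}{82} \approx 0.036585$)
$P{\left(R \right)} = \sqrt{\frac{3}{82} + R}$ ($P{\left(R \right)} = \sqrt{R + \frac{3}{82}} = \sqrt{\frac{3}{82} + R}$)
$P{\left(-75 \right)} - \left(13396 - 7182\right) = \frac{\sqrt{246 + 6724 \left(-75\right)}}{82} - \left(13396 - 7182\right) = \frac{\sqrt{246 - 504300}}{82} - 6214 = \frac{\sqrt{-504054}}{82} - 6214 = \frac{3 i \sqrt{56006}}{82} - 6214 = -6214 + \frac{3 i \sqrt{56006}}{82}$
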